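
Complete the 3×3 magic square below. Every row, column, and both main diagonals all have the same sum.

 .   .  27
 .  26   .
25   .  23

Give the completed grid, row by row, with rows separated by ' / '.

29 22 27 / 24 26 28 / 25 30 23

Anti-diagonal is already complete: 27 + 26 + 25 = 78, so that is the magic constant.
Row 3 needs 78; the known cells sum to 48, so (3,2) = 30.
Column 2 must total 78; the given cells sum to 56, so (1,2) = 22.
Column 3 needs 78; the known cells sum to 50, so (2,3) = 28.
Main diagonal needs 78; the known cells sum to 49, so (1,1) = 29.
From row 2, 78 − (26 + 28) gives (2,1) = 24.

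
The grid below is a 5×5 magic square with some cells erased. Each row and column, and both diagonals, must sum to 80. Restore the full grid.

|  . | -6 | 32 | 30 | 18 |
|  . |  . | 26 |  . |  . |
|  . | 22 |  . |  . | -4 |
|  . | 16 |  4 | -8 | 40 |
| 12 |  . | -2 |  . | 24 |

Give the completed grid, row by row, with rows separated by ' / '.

6 -6 32 30 18 / 0 38 26 14 2 / 34 22 20 8 -4 / 28 16 4 -8 40 / 12 10 -2 36 24

Row 1: -6 + 32 + 30 + 18 + ? = 80, so (1,1) = 6.
Row 4 needs 80; the known cells sum to 52, so (4,1) = 28.
Column 3 needs 80; the known cells sum to 60, so (3,3) = 20.
The remaining cell in column 5 is (2,5) = 80 − 78 = 2.
The remaining cell in main diagonal is (2,2) = 80 − 42 = 38.
Anti-diagonal needs 80; the known cells sum to 66, so (2,4) = 14.
From row 2, 80 − (38 + 26 + 14 + 2) gives (2,1) = 0.
Column 1 needs 80; the known cells sum to 46, so (3,1) = 34.
Column 2: -6 + 38 + 22 + 16 + ? = 80, so (5,2) = 10.
Row 3: 34 + 22 + 20 + (-4) + ? = 80, so (3,4) = 8.
Row 5 must total 80; the given cells sum to 44, so (5,4) = 36.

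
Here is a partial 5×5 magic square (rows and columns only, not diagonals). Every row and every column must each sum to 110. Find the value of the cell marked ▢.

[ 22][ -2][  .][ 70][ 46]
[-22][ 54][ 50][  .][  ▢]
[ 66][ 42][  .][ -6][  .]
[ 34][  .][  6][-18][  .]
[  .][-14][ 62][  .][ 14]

2

The remaining cell in row 1 is (1,3) = 110 − 136 = -26.
From column 1, 110 − (22 + (-22) + 66 + 34) gives (5,1) = 10.
The remaining cell in column 2 is (4,2) = 110 − 80 = 30.
Column 3: -26 + 50 + 6 + 62 + ? = 110, so (3,3) = 18.
Row 3 must total 110; the given cells sum to 120, so (3,5) = -10.
From row 4, 110 − (34 + 30 + 6 + (-18)) gives (4,5) = 58.
Row 5 must total 110; the given cells sum to 72, so (5,4) = 38.
The remaining cell in column 4 is (2,4) = 110 − 84 = 26.
Column 5 must total 110; the given cells sum to 108, so (2,5) = 2.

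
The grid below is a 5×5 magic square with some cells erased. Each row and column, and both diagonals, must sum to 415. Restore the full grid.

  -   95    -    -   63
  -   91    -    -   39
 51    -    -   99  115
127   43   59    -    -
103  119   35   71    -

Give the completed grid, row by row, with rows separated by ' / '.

79 95 131 47 63 / 55 91 107 123 39 / 51 67 83 99 115 / 127 43 59 75 111 / 103 119 35 71 87

From row 5, 415 − (103 + 119 + 35 + 71) gives (5,5) = 87.
The remaining cell in column 2 is (3,2) = 415 − 348 = 67.
Column 5 must total 415; the given cells sum to 304, so (4,5) = 111.
From row 3, 415 − (51 + 67 + 99 + 115) gives (3,3) = 83.
Row 4 needs 415; the known cells sum to 340, so (4,4) = 75.
Main diagonal: 91 + 83 + 75 + 87 + ? = 415, so (1,1) = 79.
From anti-diagonal, 415 − (63 + 83 + 43 + 103) gives (2,4) = 123.
Column 1: 79 + 51 + 127 + 103 + ? = 415, so (2,1) = 55.
Column 4 needs 415; the known cells sum to 368, so (1,4) = 47.
Using row 1: 79 + 95 + 47 + 63 + ? → (1,3) = 415 − 284 = 131.
Row 2: 55 + 91 + 123 + 39 + ? = 415, so (2,3) = 107.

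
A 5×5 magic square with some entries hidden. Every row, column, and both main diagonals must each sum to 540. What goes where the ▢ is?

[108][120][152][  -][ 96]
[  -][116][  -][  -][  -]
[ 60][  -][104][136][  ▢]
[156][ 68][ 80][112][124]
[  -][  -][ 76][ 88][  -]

The remaining cell in row 1 is (1,4) = 540 − 476 = 64.
From column 3, 540 − (152 + 104 + 80 + 76) gives (2,3) = 128.
Column 4 must total 540; the given cells sum to 400, so (2,4) = 140.
Main diagonal: 108 + 116 + 104 + 112 + ? = 540, so (5,5) = 100.
Using anti-diagonal: 96 + 140 + 104 + 68 + ? → (5,1) = 540 − 408 = 132.
Using row 5: 132 + 76 + 88 + 100 + ? → (5,2) = 540 − 396 = 144.
The remaining cell in column 1 is (2,1) = 540 − 456 = 84.
Column 2: 120 + 116 + 68 + 144 + ? = 540, so (3,2) = 92.
Row 2: 84 + 116 + 128 + 140 + ? = 540, so (2,5) = 72.
Row 3 must total 540; the given cells sum to 392, so (3,5) = 148.

148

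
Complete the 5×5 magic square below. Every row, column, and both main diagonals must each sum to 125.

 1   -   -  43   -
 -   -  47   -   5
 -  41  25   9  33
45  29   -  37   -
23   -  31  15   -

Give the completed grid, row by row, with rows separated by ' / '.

1 35 19 43 27 / 39 13 47 21 5 / 17 41 25 9 33 / 45 29 3 37 11 / 23 7 31 15 49

Using row 3: 41 + 25 + 9 + 33 + ? → (3,1) = 125 − 108 = 17.
Column 1: 1 + 17 + 45 + 23 + ? = 125, so (2,1) = 39.
From column 4, 125 − (43 + 9 + 37 + 15) gives (2,4) = 21.
From anti-diagonal, 125 − (21 + 25 + 29 + 23) gives (1,5) = 27.
The remaining cell in row 2 is (2,2) = 125 − 112 = 13.
The remaining cell in main diagonal is (5,5) = 125 − 76 = 49.
From row 5, 125 − (23 + 31 + 15 + 49) gives (5,2) = 7.
Column 2 needs 125; the known cells sum to 90, so (1,2) = 35.
Column 5 must total 125; the given cells sum to 114, so (4,5) = 11.
Row 1: 1 + 35 + 43 + 27 + ? = 125, so (1,3) = 19.
Using row 4: 45 + 29 + 37 + 11 + ? → (4,3) = 125 − 122 = 3.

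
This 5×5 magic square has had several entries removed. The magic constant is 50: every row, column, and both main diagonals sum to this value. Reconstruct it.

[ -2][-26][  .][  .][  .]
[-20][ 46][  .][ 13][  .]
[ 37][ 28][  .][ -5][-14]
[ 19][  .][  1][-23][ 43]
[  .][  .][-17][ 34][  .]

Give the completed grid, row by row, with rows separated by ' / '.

Row 3: 37 + 28 + (-5) + (-14) + ? = 50, so (3,3) = 4.
The remaining cell in row 4 is (4,2) = 50 − 40 = 10.
Column 1: -2 + (-20) + 37 + 19 + ? = 50, so (5,1) = 16.
From column 2, 50 − (-26 + 46 + 28 + 10) gives (5,2) = -8.
Column 4: 13 + (-5) + (-23) + 34 + ? = 50, so (1,4) = 31.
Using main diagonal: -2 + 46 + 4 + (-23) + ? → (5,5) = 50 − 25 = 25.
From anti-diagonal, 50 − (13 + 4 + 10 + 16) gives (1,5) = 7.
From row 1, 50 − (-2 + (-26) + 31 + 7) gives (1,3) = 40.
Column 3: 40 + 4 + 1 + (-17) + ? = 50, so (2,3) = 22.
Column 5 needs 50; the known cells sum to 61, so (2,5) = -11.

-2 -26 40 31 7 / -20 46 22 13 -11 / 37 28 4 -5 -14 / 19 10 1 -23 43 / 16 -8 -17 34 25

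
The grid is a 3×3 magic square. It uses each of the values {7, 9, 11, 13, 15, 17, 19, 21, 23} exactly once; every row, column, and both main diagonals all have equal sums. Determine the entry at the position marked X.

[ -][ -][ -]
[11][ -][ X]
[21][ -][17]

The 9 entries sum to 135, so each line sums to 135/3 = 45.
Row 3: 21 + 17 + ? = 45, so (3,2) = 7.
From column 1, 45 − (11 + 21) gives (1,1) = 13.
Main diagonal: 13 + 17 + ? = 45, so (2,2) = 15.
Anti-diagonal must total 45; the given cells sum to 36, so (1,3) = 9.
Row 1 must total 45; the given cells sum to 22, so (1,2) = 23.
Row 2 must total 45; the given cells sum to 26, so (2,3) = 19.

19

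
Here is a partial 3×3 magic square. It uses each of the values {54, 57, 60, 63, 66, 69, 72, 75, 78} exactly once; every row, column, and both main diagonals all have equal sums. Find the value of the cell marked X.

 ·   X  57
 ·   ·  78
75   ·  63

The 9 entries sum to 594, so each line sums to 594/3 = 198.
Row 3 needs 198; the known cells sum to 138, so (3,2) = 60.
The remaining cell in anti-diagonal is (2,2) = 198 − 132 = 66.
Using row 2: 66 + 78 + ? → (2,1) = 198 − 144 = 54.
From column 1, 198 − (54 + 75) gives (1,1) = 69.
From column 2, 198 − (66 + 60) gives (1,2) = 72.

72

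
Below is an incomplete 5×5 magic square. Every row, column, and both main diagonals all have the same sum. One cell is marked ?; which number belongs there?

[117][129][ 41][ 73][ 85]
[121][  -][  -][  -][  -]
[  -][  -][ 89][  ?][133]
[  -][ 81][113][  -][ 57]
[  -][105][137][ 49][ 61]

Row 1 is complete and sums to 445; that is the magic constant.
From row 5, 445 − (105 + 137 + 49 + 61) gives (5,1) = 93.
Using column 3: 41 + 89 + 113 + 137 + ? → (2,3) = 445 − 380 = 65.
Using column 5: 85 + 133 + 57 + 61 + ? → (2,5) = 445 − 336 = 109.
Anti-diagonal must total 445; the given cells sum to 348, so (2,4) = 97.
Row 2 needs 445; the known cells sum to 392, so (2,2) = 53.
Using column 2: 129 + 53 + 81 + 105 + ? → (3,2) = 445 − 368 = 77.
Main diagonal needs 445; the known cells sum to 320, so (4,4) = 125.
The remaining cell in row 4 is (4,1) = 445 − 376 = 69.
Column 1 must total 445; the given cells sum to 400, so (3,1) = 45.
Column 4 needs 445; the known cells sum to 344, so (3,4) = 101.

101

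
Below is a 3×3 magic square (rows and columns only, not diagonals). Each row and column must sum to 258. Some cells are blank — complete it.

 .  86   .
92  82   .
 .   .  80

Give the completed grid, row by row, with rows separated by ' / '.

78 86 94 / 92 82 84 / 88 90 80

From row 2, 258 − (92 + 82) gives (2,3) = 84.
Column 2 must total 258; the given cells sum to 168, so (3,2) = 90.
Using column 3: 84 + 80 + ? → (1,3) = 258 − 164 = 94.
From row 1, 258 − (86 + 94) gives (1,1) = 78.
Row 3 must total 258; the given cells sum to 170, so (3,1) = 88.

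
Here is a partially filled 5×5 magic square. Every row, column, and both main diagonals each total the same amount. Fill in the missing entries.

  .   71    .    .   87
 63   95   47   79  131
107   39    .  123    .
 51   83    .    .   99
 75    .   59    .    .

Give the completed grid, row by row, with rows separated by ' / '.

119 71 103 35 87 / 63 95 47 79 131 / 107 39 91 123 55 / 51 83 115 67 99 / 75 127 59 111 43

Row 2 is already complete: 63 + 95 + 47 + 79 + 131 = 415, so that is the magic constant.
Using column 1: 63 + 107 + 51 + 75 + ? → (1,1) = 415 − 296 = 119.
Using column 2: 71 + 95 + 39 + 83 + ? → (5,2) = 415 − 288 = 127.
Using anti-diagonal: 87 + 79 + 83 + 75 + ? → (3,3) = 415 − 324 = 91.
Row 3 must total 415; the given cells sum to 360, so (3,5) = 55.
Using column 5: 87 + 131 + 55 + 99 + ? → (5,5) = 415 − 372 = 43.
Main diagonal needs 415; the known cells sum to 348, so (4,4) = 67.
Using row 4: 51 + 83 + 67 + 99 + ? → (4,3) = 415 − 300 = 115.
Row 5 must total 415; the given cells sum to 304, so (5,4) = 111.
From column 3, 415 − (47 + 91 + 115 + 59) gives (1,3) = 103.
The remaining cell in column 4 is (1,4) = 415 − 380 = 35.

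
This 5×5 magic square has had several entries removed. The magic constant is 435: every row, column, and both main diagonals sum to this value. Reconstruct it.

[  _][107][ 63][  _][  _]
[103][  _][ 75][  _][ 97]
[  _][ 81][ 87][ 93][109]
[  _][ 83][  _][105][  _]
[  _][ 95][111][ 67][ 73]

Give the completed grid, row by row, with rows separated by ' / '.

101 107 63 79 85 / 103 69 75 91 97 / 65 81 87 93 109 / 77 83 99 105 71 / 89 95 111 67 73

Row 3: 81 + 87 + 93 + 109 + ? = 435, so (3,1) = 65.
Using row 5: 95 + 111 + 67 + 73 + ? → (5,1) = 435 − 346 = 89.
Column 2 needs 435; the known cells sum to 366, so (2,2) = 69.
The remaining cell in column 3 is (4,3) = 435 − 336 = 99.
The remaining cell in main diagonal is (1,1) = 435 − 334 = 101.
Row 2 must total 435; the given cells sum to 344, so (2,4) = 91.
Column 1 needs 435; the known cells sum to 358, so (4,1) = 77.
Column 4 must total 435; the given cells sum to 356, so (1,4) = 79.
Anti-diagonal: 91 + 87 + 83 + 89 + ? = 435, so (1,5) = 85.
The remaining cell in row 4 is (4,5) = 435 − 364 = 71.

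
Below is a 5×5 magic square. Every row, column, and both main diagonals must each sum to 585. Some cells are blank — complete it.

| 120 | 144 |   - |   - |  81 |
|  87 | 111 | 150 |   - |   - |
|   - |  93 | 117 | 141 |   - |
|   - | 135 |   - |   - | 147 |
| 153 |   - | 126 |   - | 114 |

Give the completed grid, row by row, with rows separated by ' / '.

120 144 108 132 81 / 87 111 150 99 138 / 129 93 117 141 105 / 96 135 84 123 147 / 153 102 126 90 114

From column 2, 585 − (144 + 111 + 93 + 135) gives (5,2) = 102.
Main diagonal needs 585; the known cells sum to 462, so (4,4) = 123.
Anti-diagonal needs 585; the known cells sum to 486, so (2,4) = 99.
From row 2, 585 − (87 + 111 + 150 + 99) gives (2,5) = 138.
Using row 5: 153 + 102 + 126 + 114 + ? → (5,4) = 585 − 495 = 90.
Using column 4: 99 + 141 + 123 + 90 + ? → (1,4) = 585 − 453 = 132.
Using column 5: 81 + 138 + 147 + 114 + ? → (3,5) = 585 − 480 = 105.
Using row 1: 120 + 144 + 132 + 81 + ? → (1,3) = 585 − 477 = 108.
Using row 3: 93 + 117 + 141 + 105 + ? → (3,1) = 585 − 456 = 129.
Column 1: 120 + 87 + 129 + 153 + ? = 585, so (4,1) = 96.
From column 3, 585 − (108 + 150 + 117 + 126) gives (4,3) = 84.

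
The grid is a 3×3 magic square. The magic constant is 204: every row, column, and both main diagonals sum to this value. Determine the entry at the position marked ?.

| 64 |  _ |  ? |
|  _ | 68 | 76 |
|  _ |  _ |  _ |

The remaining cell in row 2 is (2,1) = 204 − 144 = 60.
Using column 1: 64 + 60 + ? → (3,1) = 204 − 124 = 80.
The remaining cell in main diagonal is (3,3) = 204 − 132 = 72.
Anti-diagonal must total 204; the given cells sum to 148, so (1,3) = 56.

56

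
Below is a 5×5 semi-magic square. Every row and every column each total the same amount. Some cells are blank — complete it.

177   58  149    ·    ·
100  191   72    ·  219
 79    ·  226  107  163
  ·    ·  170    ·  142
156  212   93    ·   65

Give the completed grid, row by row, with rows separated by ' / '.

Column 3 is already complete: 149 + 72 + 226 + 170 + 93 = 710, so that is the magic constant.
Row 2: 100 + 191 + 72 + 219 + ? = 710, so (2,4) = 128.
Row 3: 79 + 226 + 107 + 163 + ? = 710, so (3,2) = 135.
Using row 5: 156 + 212 + 93 + 65 + ? → (5,4) = 710 − 526 = 184.
The remaining cell in column 1 is (4,1) = 710 − 512 = 198.
Column 2 must total 710; the given cells sum to 596, so (4,2) = 114.
The remaining cell in column 5 is (1,5) = 710 − 589 = 121.
The remaining cell in row 1 is (1,4) = 710 − 505 = 205.
Row 4: 198 + 114 + 170 + 142 + ? = 710, so (4,4) = 86.

177 58 149 205 121 / 100 191 72 128 219 / 79 135 226 107 163 / 198 114 170 86 142 / 156 212 93 184 65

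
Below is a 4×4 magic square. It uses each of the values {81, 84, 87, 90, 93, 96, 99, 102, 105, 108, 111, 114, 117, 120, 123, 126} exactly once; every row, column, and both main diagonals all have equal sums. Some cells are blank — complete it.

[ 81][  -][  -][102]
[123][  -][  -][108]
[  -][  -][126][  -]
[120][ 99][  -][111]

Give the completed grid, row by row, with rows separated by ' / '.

The 16 entries sum to 1656, so each line sums to 1656/4 = 414.
Row 4: 120 + 99 + 111 + ? = 414, so (4,3) = 84.
Column 1 must total 414; the given cells sum to 324, so (3,1) = 90.
Using column 4: 102 + 108 + 111 + ? → (3,4) = 414 − 321 = 93.
From main diagonal, 414 − (81 + 126 + 111) gives (2,2) = 96.
Using row 2: 123 + 96 + 108 + ? → (2,3) = 414 − 327 = 87.
Using row 3: 90 + 126 + 93 + ? → (3,2) = 414 − 309 = 105.
From column 2, 414 − (96 + 105 + 99) gives (1,2) = 114.
Column 3 must total 414; the given cells sum to 297, so (1,3) = 117.

81 114 117 102 / 123 96 87 108 / 90 105 126 93 / 120 99 84 111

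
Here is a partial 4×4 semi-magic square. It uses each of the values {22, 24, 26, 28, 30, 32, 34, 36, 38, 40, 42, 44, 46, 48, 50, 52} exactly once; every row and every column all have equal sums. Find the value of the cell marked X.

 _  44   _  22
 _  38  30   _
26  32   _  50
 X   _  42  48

The 16 entries sum to 592, so each line sums to 592/4 = 148.
The remaining cell in row 3 is (3,3) = 148 − 108 = 40.
Column 2: 44 + 38 + 32 + ? = 148, so (4,2) = 34.
Column 3: 30 + 40 + 42 + ? = 148, so (1,3) = 36.
Column 4: 22 + 50 + 48 + ? = 148, so (2,4) = 28.
Row 1: 44 + 36 + 22 + ? = 148, so (1,1) = 46.
The remaining cell in row 2 is (2,1) = 148 − 96 = 52.
From row 4, 148 − (34 + 42 + 48) gives (4,1) = 24.

24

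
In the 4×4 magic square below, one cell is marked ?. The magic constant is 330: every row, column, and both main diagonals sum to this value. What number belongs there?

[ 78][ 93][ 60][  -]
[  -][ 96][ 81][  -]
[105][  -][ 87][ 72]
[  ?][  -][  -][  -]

Row 1: 78 + 93 + 60 + ? = 330, so (1,4) = 99.
From row 3, 330 − (105 + 87 + 72) gives (3,2) = 66.
Column 2 needs 330; the known cells sum to 255, so (4,2) = 75.
Column 3: 60 + 81 + 87 + ? = 330, so (4,3) = 102.
Using main diagonal: 78 + 96 + 87 + ? → (4,4) = 330 − 261 = 69.
The remaining cell in anti-diagonal is (4,1) = 330 − 246 = 84.

84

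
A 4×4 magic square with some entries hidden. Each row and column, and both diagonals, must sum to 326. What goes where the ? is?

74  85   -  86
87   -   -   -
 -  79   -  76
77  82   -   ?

The remaining cell in row 1 is (1,3) = 326 − 245 = 81.
The remaining cell in column 1 is (3,1) = 326 − 238 = 88.
Column 2: 85 + 79 + 82 + ? = 326, so (2,2) = 80.
Anti-diagonal must total 326; the given cells sum to 242, so (2,3) = 84.
Using row 2: 87 + 80 + 84 + ? → (2,4) = 326 − 251 = 75.
Using row 3: 88 + 79 + 76 + ? → (3,3) = 326 − 243 = 83.
The remaining cell in column 3 is (4,3) = 326 − 248 = 78.
Column 4: 86 + 75 + 76 + ? = 326, so (4,4) = 89.

89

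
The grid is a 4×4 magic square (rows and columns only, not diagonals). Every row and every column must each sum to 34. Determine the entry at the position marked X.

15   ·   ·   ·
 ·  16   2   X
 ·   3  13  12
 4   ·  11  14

7

Row 3 must total 34; the given cells sum to 28, so (3,1) = 6.
Row 4 must total 34; the given cells sum to 29, so (4,2) = 5.
Using column 1: 15 + 6 + 4 + ? → (2,1) = 34 − 25 = 9.
From column 2, 34 − (16 + 3 + 5) gives (1,2) = 10.
From column 3, 34 − (2 + 13 + 11) gives (1,3) = 8.
From row 1, 34 − (15 + 10 + 8) gives (1,4) = 1.
Using row 2: 9 + 16 + 2 + ? → (2,4) = 34 − 27 = 7.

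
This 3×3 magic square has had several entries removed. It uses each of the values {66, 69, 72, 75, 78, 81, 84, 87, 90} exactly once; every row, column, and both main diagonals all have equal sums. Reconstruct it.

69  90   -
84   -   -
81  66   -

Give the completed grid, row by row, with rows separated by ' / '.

69 90 75 / 84 78 72 / 81 66 87

The 9 entries sum to 702, so each line sums to 702/3 = 234.
Row 1: 69 + 90 + ? = 234, so (1,3) = 75.
The remaining cell in row 3 is (3,3) = 234 − 147 = 87.
Using column 2: 90 + 66 + ? → (2,2) = 234 − 156 = 78.
From column 3, 234 − (75 + 87) gives (2,3) = 72.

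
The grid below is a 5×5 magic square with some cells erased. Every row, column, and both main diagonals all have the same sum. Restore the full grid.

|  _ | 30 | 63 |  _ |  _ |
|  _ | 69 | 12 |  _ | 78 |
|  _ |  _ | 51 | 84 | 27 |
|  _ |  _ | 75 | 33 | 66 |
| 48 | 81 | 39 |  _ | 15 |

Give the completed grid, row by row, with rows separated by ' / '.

Column 3 is already complete: 63 + 12 + 51 + 75 + 39 = 240, so that is the magic constant.
The remaining cell in row 5 is (5,4) = 240 − 183 = 57.
Column 5: 78 + 27 + 66 + 15 + ? = 240, so (1,5) = 54.
Main diagonal needs 240; the known cells sum to 168, so (1,1) = 72.
Using row 1: 72 + 30 + 63 + 54 + ? → (1,4) = 240 − 219 = 21.
Using column 4: 21 + 84 + 33 + 57 + ? → (2,4) = 240 − 195 = 45.
The remaining cell in anti-diagonal is (4,2) = 240 − 198 = 42.
Row 2 needs 240; the known cells sum to 204, so (2,1) = 36.
Row 4 needs 240; the known cells sum to 216, so (4,1) = 24.
The remaining cell in column 1 is (3,1) = 240 − 180 = 60.
Using column 2: 30 + 69 + 42 + 81 + ? → (3,2) = 240 − 222 = 18.

72 30 63 21 54 / 36 69 12 45 78 / 60 18 51 84 27 / 24 42 75 33 66 / 48 81 39 57 15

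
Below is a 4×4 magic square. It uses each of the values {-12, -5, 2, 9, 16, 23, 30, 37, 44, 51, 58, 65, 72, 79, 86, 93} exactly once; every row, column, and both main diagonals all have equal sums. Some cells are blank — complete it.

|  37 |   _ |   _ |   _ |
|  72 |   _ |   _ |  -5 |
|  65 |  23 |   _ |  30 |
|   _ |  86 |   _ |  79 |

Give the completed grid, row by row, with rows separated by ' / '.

The 16 entries sum to 648, so each line sums to 648/4 = 162.
Row 3 must total 162; the given cells sum to 118, so (3,3) = 44.
The remaining cell in column 1 is (4,1) = 162 − 174 = -12.
Column 4 must total 162; the given cells sum to 104, so (1,4) = 58.
Main diagonal: 37 + 44 + 79 + ? = 162, so (2,2) = 2.
Anti-diagonal needs 162; the known cells sum to 69, so (2,3) = 93.
Row 4 must total 162; the given cells sum to 153, so (4,3) = 9.
Using column 2: 2 + 23 + 86 + ? → (1,2) = 162 − 111 = 51.
The remaining cell in column 3 is (1,3) = 162 − 146 = 16.

37 51 16 58 / 72 2 93 -5 / 65 23 44 30 / -12 86 9 79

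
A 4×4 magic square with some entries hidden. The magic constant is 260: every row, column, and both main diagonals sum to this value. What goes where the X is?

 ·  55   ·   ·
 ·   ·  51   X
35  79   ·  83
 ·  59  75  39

The remaining cell in row 3 is (3,3) = 260 − 197 = 63.
Row 4 must total 260; the given cells sum to 173, so (4,1) = 87.
The remaining cell in column 2 is (2,2) = 260 − 193 = 67.
The remaining cell in column 3 is (1,3) = 260 − 189 = 71.
Main diagonal needs 260; the known cells sum to 169, so (1,1) = 91.
Anti-diagonal must total 260; the given cells sum to 217, so (1,4) = 43.
From column 1, 260 − (91 + 35 + 87) gives (2,1) = 47.
From column 4, 260 − (43 + 83 + 39) gives (2,4) = 95.

95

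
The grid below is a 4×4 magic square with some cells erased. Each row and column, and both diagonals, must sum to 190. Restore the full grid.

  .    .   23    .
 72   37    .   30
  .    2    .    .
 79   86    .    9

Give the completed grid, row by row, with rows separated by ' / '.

Row 2 needs 190; the known cells sum to 139, so (2,3) = 51.
From row 4, 190 − (79 + 86 + 9) gives (4,3) = 16.
Column 2 needs 190; the known cells sum to 125, so (1,2) = 65.
The remaining cell in column 3 is (3,3) = 190 − 90 = 100.
From main diagonal, 190 − (37 + 100 + 9) gives (1,1) = 44.
The remaining cell in anti-diagonal is (1,4) = 190 − 132 = 58.
Using column 1: 44 + 72 + 79 + ? → (3,1) = 190 − 195 = -5.
Using column 4: 58 + 30 + 9 + ? → (3,4) = 190 − 97 = 93.

44 65 23 58 / 72 37 51 30 / -5 2 100 93 / 79 86 16 9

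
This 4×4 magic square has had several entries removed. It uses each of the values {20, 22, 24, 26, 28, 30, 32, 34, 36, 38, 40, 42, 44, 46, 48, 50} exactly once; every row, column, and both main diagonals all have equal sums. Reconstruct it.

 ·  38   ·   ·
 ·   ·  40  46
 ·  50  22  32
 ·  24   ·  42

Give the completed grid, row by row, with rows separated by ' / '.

48 38 34 20 / 26 28 40 46 / 36 50 22 32 / 30 24 44 42

The 16 entries sum to 560, so each line sums to 560/4 = 140.
Row 3: 50 + 22 + 32 + ? = 140, so (3,1) = 36.
The remaining cell in column 2 is (2,2) = 140 − 112 = 28.
Column 4 must total 140; the given cells sum to 120, so (1,4) = 20.
Main diagonal: 28 + 22 + 42 + ? = 140, so (1,1) = 48.
From anti-diagonal, 140 − (20 + 40 + 50) gives (4,1) = 30.
Row 1 must total 140; the given cells sum to 106, so (1,3) = 34.
Row 2 needs 140; the known cells sum to 114, so (2,1) = 26.
Row 4: 30 + 24 + 42 + ? = 140, so (4,3) = 44.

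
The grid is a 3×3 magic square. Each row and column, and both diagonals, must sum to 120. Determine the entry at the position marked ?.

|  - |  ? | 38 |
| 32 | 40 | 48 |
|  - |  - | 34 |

36

Main diagonal needs 120; the known cells sum to 74, so (1,1) = 46.
Anti-diagonal must total 120; the given cells sum to 78, so (3,1) = 42.
Using row 1: 46 + 38 + ? → (1,2) = 120 − 84 = 36.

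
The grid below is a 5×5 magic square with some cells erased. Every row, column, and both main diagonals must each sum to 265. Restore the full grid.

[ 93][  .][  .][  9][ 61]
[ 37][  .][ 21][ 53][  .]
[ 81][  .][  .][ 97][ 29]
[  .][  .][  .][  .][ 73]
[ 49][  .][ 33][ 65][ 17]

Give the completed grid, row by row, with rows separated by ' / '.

Row 5 needs 265; the known cells sum to 164, so (5,2) = 101.
Column 1 must total 265; the given cells sum to 260, so (4,1) = 5.
Using column 4: 9 + 53 + 97 + 65 + ? → (4,4) = 265 − 224 = 41.
The remaining cell in column 5 is (2,5) = 265 − 180 = 85.
The remaining cell in row 2 is (2,2) = 265 − 196 = 69.
Main diagonal needs 265; the known cells sum to 220, so (3,3) = 45.
From anti-diagonal, 265 − (61 + 53 + 45 + 49) gives (4,2) = 57.
Using row 3: 81 + 45 + 97 + 29 + ? → (3,2) = 265 − 252 = 13.
Row 4 needs 265; the known cells sum to 176, so (4,3) = 89.
Using column 2: 69 + 13 + 57 + 101 + ? → (1,2) = 265 − 240 = 25.
Column 3 must total 265; the given cells sum to 188, so (1,3) = 77.

93 25 77 9 61 / 37 69 21 53 85 / 81 13 45 97 29 / 5 57 89 41 73 / 49 101 33 65 17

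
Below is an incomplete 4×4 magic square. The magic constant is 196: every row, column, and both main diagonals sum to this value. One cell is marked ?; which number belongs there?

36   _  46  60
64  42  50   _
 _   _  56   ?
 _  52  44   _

The remaining cell in row 1 is (1,2) = 196 − 142 = 54.
Using row 2: 64 + 42 + 50 + ? → (2,4) = 196 − 156 = 40.
Column 2: 54 + 42 + 52 + ? = 196, so (3,2) = 48.
Using main diagonal: 36 + 42 + 56 + ? → (4,4) = 196 − 134 = 62.
Anti-diagonal: 60 + 50 + 48 + ? = 196, so (4,1) = 38.
The remaining cell in column 1 is (3,1) = 196 − 138 = 58.
The remaining cell in column 4 is (3,4) = 196 − 162 = 34.

34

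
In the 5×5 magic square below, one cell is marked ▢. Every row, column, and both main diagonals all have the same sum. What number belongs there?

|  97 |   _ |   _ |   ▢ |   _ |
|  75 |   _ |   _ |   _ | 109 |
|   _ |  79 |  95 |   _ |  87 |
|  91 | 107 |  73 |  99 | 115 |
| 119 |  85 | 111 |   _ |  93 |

Row 4 is complete and sums to 485; that is the magic constant.
From row 5, 485 − (119 + 85 + 111 + 93) gives (5,4) = 77.
Using column 1: 97 + 75 + 91 + 119 + ? → (3,1) = 485 − 382 = 103.
Using column 5: 109 + 87 + 115 + 93 + ? → (1,5) = 485 − 404 = 81.
Using main diagonal: 97 + 95 + 99 + 93 + ? → (2,2) = 485 − 384 = 101.
Using anti-diagonal: 81 + 95 + 107 + 119 + ? → (2,4) = 485 − 402 = 83.
From row 2, 485 − (75 + 101 + 83 + 109) gives (2,3) = 117.
Row 3 needs 485; the known cells sum to 364, so (3,4) = 121.
Column 2 must total 485; the given cells sum to 372, so (1,2) = 113.
The remaining cell in column 3 is (1,3) = 485 − 396 = 89.
Column 4 needs 485; the known cells sum to 380, so (1,4) = 105.

105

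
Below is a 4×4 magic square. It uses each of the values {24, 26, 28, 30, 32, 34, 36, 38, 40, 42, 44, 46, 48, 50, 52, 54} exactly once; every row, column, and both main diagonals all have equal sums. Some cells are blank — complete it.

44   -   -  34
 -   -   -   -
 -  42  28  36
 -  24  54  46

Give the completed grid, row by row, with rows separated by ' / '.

The 16 entries sum to 624, so each line sums to 624/4 = 156.
Row 3 must total 156; the given cells sum to 106, so (3,1) = 50.
Row 4 must total 156; the given cells sum to 124, so (4,1) = 32.
The remaining cell in column 1 is (2,1) = 156 − 126 = 30.
Column 4 needs 156; the known cells sum to 116, so (2,4) = 40.
Main diagonal must total 156; the given cells sum to 118, so (2,2) = 38.
Anti-diagonal: 34 + 42 + 32 + ? = 156, so (2,3) = 48.
Using column 2: 38 + 42 + 24 + ? → (1,2) = 156 − 104 = 52.
Column 3 must total 156; the given cells sum to 130, so (1,3) = 26.

44 52 26 34 / 30 38 48 40 / 50 42 28 36 / 32 24 54 46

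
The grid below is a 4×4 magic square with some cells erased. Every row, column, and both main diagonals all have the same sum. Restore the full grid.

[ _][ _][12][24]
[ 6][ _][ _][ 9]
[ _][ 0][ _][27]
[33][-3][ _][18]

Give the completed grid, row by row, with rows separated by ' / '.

Column 4 is already complete: 24 + 9 + 27 + 18 = 78, so that is the magic constant.
Using row 4: 33 + (-3) + 18 + ? → (4,3) = 78 − 48 = 30.
From anti-diagonal, 78 − (24 + 0 + 33) gives (2,3) = 21.
Row 2 needs 78; the known cells sum to 36, so (2,2) = 42.
Column 2: 42 + 0 + (-3) + ? = 78, so (1,2) = 39.
Column 3 needs 78; the known cells sum to 63, so (3,3) = 15.
Using main diagonal: 42 + 15 + 18 + ? → (1,1) = 78 − 75 = 3.
Row 3: 0 + 15 + 27 + ? = 78, so (3,1) = 36.

3 39 12 24 / 6 42 21 9 / 36 0 15 27 / 33 -3 30 18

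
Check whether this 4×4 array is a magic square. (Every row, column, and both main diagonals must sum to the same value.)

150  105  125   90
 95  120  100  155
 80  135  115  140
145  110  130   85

Row 1: 150 + 105 + 125 + 90 = 470.
Row 2: 95 + 120 + 100 + 155 = 470.
Row 3: 80 + 135 + 115 + 140 = 470.
Row 4: 145 + 110 + 130 + 85 = 470.
Column 1: 150 + 95 + 80 + 145 = 470.
Column 2: 105 + 120 + 135 + 110 = 470.
Column 3: 125 + 100 + 115 + 130 = 470.
Column 4: 90 + 155 + 140 + 85 = 470.
Main diagonal: 150 + 120 + 115 + 85 = 470.
Anti-diagonal: 90 + 100 + 135 + 145 = 470.
All lines sum to 470.

Yes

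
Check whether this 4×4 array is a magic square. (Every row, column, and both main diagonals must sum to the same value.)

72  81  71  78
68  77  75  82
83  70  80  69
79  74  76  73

Row 1: 72 + 81 + 71 + 78 = 302.
Row 2: 68 + 77 + 75 + 82 = 302.
Row 3: 83 + 70 + 80 + 69 = 302.
Row 4: 79 + 74 + 76 + 73 = 302.
Column 1: 72 + 68 + 83 + 79 = 302.
Column 2: 81 + 77 + 70 + 74 = 302.
Column 3: 71 + 75 + 80 + 76 = 302.
Column 4: 78 + 82 + 69 + 73 = 302.
Main diagonal: 72 + 77 + 80 + 73 = 302.
Anti-diagonal: 78 + 75 + 70 + 79 = 302.
All lines sum to 302.

Yes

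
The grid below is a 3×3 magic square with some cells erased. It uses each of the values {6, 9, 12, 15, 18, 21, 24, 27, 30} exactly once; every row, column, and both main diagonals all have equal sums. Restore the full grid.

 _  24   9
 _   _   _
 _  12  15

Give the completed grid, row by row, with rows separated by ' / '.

21 24 9 / 6 18 30 / 27 12 15

The 9 entries sum to 162, so each line sums to 162/3 = 54.
The remaining cell in row 1 is (1,1) = 54 − 33 = 21.
The remaining cell in row 3 is (3,1) = 54 − 27 = 27.
Column 1 must total 54; the given cells sum to 48, so (2,1) = 6.
From column 2, 54 − (24 + 12) gives (2,2) = 18.
Column 3 needs 54; the known cells sum to 24, so (2,3) = 30.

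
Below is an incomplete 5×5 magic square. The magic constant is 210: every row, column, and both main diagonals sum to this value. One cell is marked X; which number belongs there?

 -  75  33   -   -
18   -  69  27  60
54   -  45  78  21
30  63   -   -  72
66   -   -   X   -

Row 2 needs 210; the known cells sum to 174, so (2,2) = 36.
From row 3, 210 − (54 + 45 + 78 + 21) gives (3,2) = 12.
Using column 1: 18 + 54 + 30 + 66 + ? → (1,1) = 210 − 168 = 42.
Column 2 needs 210; the known cells sum to 186, so (5,2) = 24.
Anti-diagonal needs 210; the known cells sum to 201, so (1,5) = 9.
The remaining cell in row 1 is (1,4) = 210 − 159 = 51.
Column 5 needs 210; the known cells sum to 162, so (5,5) = 48.
From main diagonal, 210 − (42 + 36 + 45 + 48) gives (4,4) = 39.
Using row 4: 30 + 63 + 39 + 72 + ? → (4,3) = 210 − 204 = 6.
Column 3 needs 210; the known cells sum to 153, so (5,3) = 57.
Column 4 must total 210; the given cells sum to 195, so (5,4) = 15.

15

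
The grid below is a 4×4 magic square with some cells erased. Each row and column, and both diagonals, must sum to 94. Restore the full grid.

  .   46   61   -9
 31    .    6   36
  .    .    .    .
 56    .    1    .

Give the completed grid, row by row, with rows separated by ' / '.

From row 1, 94 − (46 + 61 + (-9)) gives (1,1) = -4.
The remaining cell in row 2 is (2,2) = 94 − 73 = 21.
Using column 1: -4 + 31 + 56 + ? → (3,1) = 94 − 83 = 11.
From column 3, 94 − (61 + 6 + 1) gives (3,3) = 26.
The remaining cell in main diagonal is (4,4) = 94 − 43 = 51.
Anti-diagonal: -9 + 6 + 56 + ? = 94, so (3,2) = 41.
The remaining cell in row 3 is (3,4) = 94 − 78 = 16.
Using row 4: 56 + 1 + 51 + ? → (4,2) = 94 − 108 = -14.

-4 46 61 -9 / 31 21 6 36 / 11 41 26 16 / 56 -14 1 51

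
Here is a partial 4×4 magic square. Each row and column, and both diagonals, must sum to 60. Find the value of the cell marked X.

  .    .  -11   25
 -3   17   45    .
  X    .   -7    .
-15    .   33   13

Row 2: -3 + 17 + 45 + ? = 60, so (2,4) = 1.
Row 4 must total 60; the given cells sum to 31, so (4,2) = 29.
Column 4: 25 + 1 + 13 + ? = 60, so (3,4) = 21.
Main diagonal needs 60; the known cells sum to 23, so (1,1) = 37.
Using anti-diagonal: 25 + 45 + (-15) + ? → (3,2) = 60 − 55 = 5.
From row 1, 60 − (37 + (-11) + 25) gives (1,2) = 9.
Row 3 must total 60; the given cells sum to 19, so (3,1) = 41.

41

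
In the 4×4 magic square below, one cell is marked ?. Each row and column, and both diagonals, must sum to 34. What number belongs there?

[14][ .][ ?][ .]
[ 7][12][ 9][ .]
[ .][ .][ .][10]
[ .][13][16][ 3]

4

Row 2 must total 34; the given cells sum to 28, so (2,4) = 6.
From row 4, 34 − (13 + 16 + 3) gives (4,1) = 2.
Using column 1: 14 + 7 + 2 + ? → (3,1) = 34 − 23 = 11.
Column 4 needs 34; the known cells sum to 19, so (1,4) = 15.
Using main diagonal: 14 + 12 + 3 + ? → (3,3) = 34 − 29 = 5.
The remaining cell in anti-diagonal is (3,2) = 34 − 26 = 8.
Column 2 must total 34; the given cells sum to 33, so (1,2) = 1.
From column 3, 34 − (9 + 5 + 16) gives (1,3) = 4.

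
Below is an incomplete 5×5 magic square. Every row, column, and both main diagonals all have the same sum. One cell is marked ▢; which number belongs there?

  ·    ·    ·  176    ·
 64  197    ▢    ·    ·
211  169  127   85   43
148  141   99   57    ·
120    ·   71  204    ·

155

Row 3 is complete and sums to 635; that is the magic constant.
Row 4: 148 + 141 + 99 + 57 + ? = 635, so (4,5) = 190.
Using column 1: 64 + 211 + 148 + 120 + ? → (1,1) = 635 − 543 = 92.
The remaining cell in column 4 is (2,4) = 635 − 522 = 113.
From main diagonal, 635 − (92 + 197 + 127 + 57) gives (5,5) = 162.
From anti-diagonal, 635 − (113 + 127 + 141 + 120) gives (1,5) = 134.
The remaining cell in row 5 is (5,2) = 635 − 557 = 78.
From column 2, 635 − (197 + 169 + 141 + 78) gives (1,2) = 50.
Column 5 needs 635; the known cells sum to 529, so (2,5) = 106.
From row 1, 635 − (92 + 50 + 176 + 134) gives (1,3) = 183.
Row 2 needs 635; the known cells sum to 480, so (2,3) = 155.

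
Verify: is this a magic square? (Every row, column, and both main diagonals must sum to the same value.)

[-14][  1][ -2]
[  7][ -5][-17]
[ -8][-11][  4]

Row 1: -14 + 1 + (-2) = -15.
Row 2: 7 + (-5) + (-17) = -15.
Row 3: -8 + (-11) + 4 = -15.
Column 1: -14 + 7 + (-8) = -15.
Column 2: 1 + (-5) + (-11) = -15.
Column 3: -2 + (-17) + 4 = -15.
Main diagonal: -14 + (-5) + 4 = -15.
Anti-diagonal: -2 + (-5) + (-8) = -15.
All lines sum to -15.

Yes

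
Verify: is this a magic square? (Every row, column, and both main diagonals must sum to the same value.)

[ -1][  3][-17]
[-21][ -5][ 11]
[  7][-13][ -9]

Yes

Row 1: -1 + 3 + (-17) = -15.
Row 2: -21 + (-5) + 11 = -15.
Row 3: 7 + (-13) + (-9) = -15.
Column 1: -1 + (-21) + 7 = -15.
Column 2: 3 + (-5) + (-13) = -15.
Column 3: -17 + 11 + (-9) = -15.
Main diagonal: -1 + (-5) + (-9) = -15.
Anti-diagonal: -17 + (-5) + 7 = -15.
All lines sum to -15.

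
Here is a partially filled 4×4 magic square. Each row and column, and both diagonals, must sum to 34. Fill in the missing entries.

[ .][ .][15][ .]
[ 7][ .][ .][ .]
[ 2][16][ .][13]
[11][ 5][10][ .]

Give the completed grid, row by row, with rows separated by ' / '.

Row 3 needs 34; the known cells sum to 31, so (3,3) = 3.
The remaining cell in row 4 is (4,4) = 34 − 26 = 8.
Using column 1: 7 + 2 + 11 + ? → (1,1) = 34 − 20 = 14.
Column 3 needs 34; the known cells sum to 28, so (2,3) = 6.
Using main diagonal: 14 + 3 + 8 + ? → (2,2) = 34 − 25 = 9.
The remaining cell in anti-diagonal is (1,4) = 34 − 33 = 1.
The remaining cell in row 1 is (1,2) = 34 − 30 = 4.
Row 2: 7 + 9 + 6 + ? = 34, so (2,4) = 12.

14 4 15 1 / 7 9 6 12 / 2 16 3 13 / 11 5 10 8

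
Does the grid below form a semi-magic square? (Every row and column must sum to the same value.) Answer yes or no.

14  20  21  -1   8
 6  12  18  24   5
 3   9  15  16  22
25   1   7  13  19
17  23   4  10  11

No — column 4 sums to 62 but column 2 sums to 65.

Row 1: 14 + 20 + 21 + (-1) + 8 = 62.
Row 2: 6 + 12 + 18 + 24 + 5 = 65.
Row 3: 3 + 9 + 15 + 16 + 22 = 65.
Row 4: 25 + 1 + 7 + 13 + 19 = 65.
Row 5: 17 + 23 + 4 + 10 + 11 = 65.
Column 1: 14 + 6 + 3 + 25 + 17 = 65.
Column 2: 20 + 12 + 9 + 1 + 23 = 65.
Column 3: 21 + 18 + 15 + 7 + 4 = 65.
Column 4: -1 + 24 + 16 + 13 + 10 = 62.
Column 5: 8 + 5 + 22 + 19 + 11 = 65.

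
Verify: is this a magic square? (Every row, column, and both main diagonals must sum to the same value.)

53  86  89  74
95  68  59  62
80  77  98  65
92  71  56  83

Row 1: 53 + 86 + 89 + 74 = 302.
Row 2: 95 + 68 + 59 + 62 = 284.
Row 3: 80 + 77 + 98 + 65 = 320.
Row 4: 92 + 71 + 56 + 83 = 302.
Column 1: 53 + 95 + 80 + 92 = 320.
Column 2: 86 + 68 + 77 + 71 = 302.
Column 3: 89 + 59 + 98 + 56 = 302.
Column 4: 74 + 62 + 65 + 83 = 284.
Main diagonal: 53 + 68 + 98 + 83 = 302.
Anti-diagonal: 74 + 59 + 77 + 92 = 302.

No — row 2 sums to 284 but main diagonal sums to 302.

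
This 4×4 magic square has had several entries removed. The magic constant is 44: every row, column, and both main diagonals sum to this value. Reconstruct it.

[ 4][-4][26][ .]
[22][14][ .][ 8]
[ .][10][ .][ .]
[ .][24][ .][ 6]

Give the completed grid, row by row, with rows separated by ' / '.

Using row 1: 4 + (-4) + 26 + ? → (1,4) = 44 − 26 = 18.
Row 2 needs 44; the known cells sum to 44, so (2,3) = 0.
The remaining cell in column 4 is (3,4) = 44 − 32 = 12.
Using main diagonal: 4 + 14 + 6 + ? → (3,3) = 44 − 24 = 20.
The remaining cell in anti-diagonal is (4,1) = 44 − 28 = 16.
From row 3, 44 − (10 + 20 + 12) gives (3,1) = 2.
The remaining cell in row 4 is (4,3) = 44 − 46 = -2.

4 -4 26 18 / 22 14 0 8 / 2 10 20 12 / 16 24 -2 6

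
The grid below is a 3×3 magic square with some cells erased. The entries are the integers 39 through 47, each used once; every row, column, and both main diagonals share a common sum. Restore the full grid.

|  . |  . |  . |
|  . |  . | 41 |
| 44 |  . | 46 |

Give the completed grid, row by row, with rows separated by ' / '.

The entries are 39 through 47, which sum to 387, so each line sums to 387/3 = 129.
Row 3: 44 + 46 + ? = 129, so (3,2) = 39.
Column 3: 41 + 46 + ? = 129, so (1,3) = 42.
Using anti-diagonal: 42 + 44 + ? → (2,2) = 129 − 86 = 43.
The remaining cell in row 2 is (2,1) = 129 − 84 = 45.
Column 1 needs 129; the known cells sum to 89, so (1,1) = 40.
The remaining cell in column 2 is (1,2) = 129 − 82 = 47.

40 47 42 / 45 43 41 / 44 39 46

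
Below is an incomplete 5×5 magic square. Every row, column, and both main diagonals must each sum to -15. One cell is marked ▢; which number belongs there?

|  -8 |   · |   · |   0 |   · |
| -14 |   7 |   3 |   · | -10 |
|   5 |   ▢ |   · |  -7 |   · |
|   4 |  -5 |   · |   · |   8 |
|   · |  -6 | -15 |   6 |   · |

1

Row 2: -14 + 7 + 3 + (-10) + ? = -15, so (2,4) = -1.
The remaining cell in column 1 is (5,1) = -15 − (-13) = -2.
Using column 4: 0 + (-1) + (-7) + 6 + ? → (4,4) = -15 − (-2) = -13.
The remaining cell in row 4 is (4,3) = -15 − (-6) = -9.
Using row 5: -2 + (-6) + (-15) + 6 + ? → (5,5) = -15 − (-17) = 2.
From main diagonal, -15 − (-8 + 7 + (-13) + 2) gives (3,3) = -3.
Anti-diagonal: -1 + (-3) + (-5) + (-2) + ? = -15, so (1,5) = -4.
Column 3 needs -15; the known cells sum to -24, so (1,3) = 9.
The remaining cell in column 5 is (3,5) = -15 − (-4) = -11.
Row 1 needs -15; the known cells sum to -3, so (1,2) = -12.
Row 3: 5 + (-3) + (-7) + (-11) + ? = -15, so (3,2) = 1.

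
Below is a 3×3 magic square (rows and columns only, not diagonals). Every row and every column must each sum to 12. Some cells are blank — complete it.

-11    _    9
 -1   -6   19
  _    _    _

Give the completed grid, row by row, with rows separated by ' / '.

-11 14 9 / -1 -6 19 / 24 4 -16

Row 1 must total 12; the given cells sum to -2, so (1,2) = 14.
Using column 1: -11 + (-1) + ? → (3,1) = 12 − (-12) = 24.
The remaining cell in column 2 is (3,2) = 12 − 8 = 4.
From column 3, 12 − (9 + 19) gives (3,3) = -16.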